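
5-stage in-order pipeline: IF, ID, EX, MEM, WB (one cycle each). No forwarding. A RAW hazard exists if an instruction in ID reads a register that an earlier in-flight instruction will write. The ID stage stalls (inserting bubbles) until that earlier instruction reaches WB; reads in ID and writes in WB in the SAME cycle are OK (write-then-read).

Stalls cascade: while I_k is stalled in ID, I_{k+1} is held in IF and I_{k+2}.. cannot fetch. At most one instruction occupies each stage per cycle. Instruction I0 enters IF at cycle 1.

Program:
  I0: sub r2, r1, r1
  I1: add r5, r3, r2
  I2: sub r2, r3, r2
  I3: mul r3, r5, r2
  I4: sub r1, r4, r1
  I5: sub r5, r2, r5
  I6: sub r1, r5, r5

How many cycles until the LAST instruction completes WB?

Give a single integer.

Answer: 17

Derivation:
I0 sub r2 <- r1,r1: IF@1 ID@2 stall=0 (-) EX@3 MEM@4 WB@5
I1 add r5 <- r3,r2: IF@2 ID@3 stall=2 (RAW on I0.r2 (WB@5)) EX@6 MEM@7 WB@8
I2 sub r2 <- r3,r2: IF@3 ID@6 stall=0 (-) EX@7 MEM@8 WB@9
I3 mul r3 <- r5,r2: IF@6 ID@7 stall=2 (RAW on I2.r2 (WB@9)) EX@10 MEM@11 WB@12
I4 sub r1 <- r4,r1: IF@7 ID@10 stall=0 (-) EX@11 MEM@12 WB@13
I5 sub r5 <- r2,r5: IF@10 ID@11 stall=0 (-) EX@12 MEM@13 WB@14
I6 sub r1 <- r5,r5: IF@11 ID@12 stall=2 (RAW on I5.r5 (WB@14)) EX@15 MEM@16 WB@17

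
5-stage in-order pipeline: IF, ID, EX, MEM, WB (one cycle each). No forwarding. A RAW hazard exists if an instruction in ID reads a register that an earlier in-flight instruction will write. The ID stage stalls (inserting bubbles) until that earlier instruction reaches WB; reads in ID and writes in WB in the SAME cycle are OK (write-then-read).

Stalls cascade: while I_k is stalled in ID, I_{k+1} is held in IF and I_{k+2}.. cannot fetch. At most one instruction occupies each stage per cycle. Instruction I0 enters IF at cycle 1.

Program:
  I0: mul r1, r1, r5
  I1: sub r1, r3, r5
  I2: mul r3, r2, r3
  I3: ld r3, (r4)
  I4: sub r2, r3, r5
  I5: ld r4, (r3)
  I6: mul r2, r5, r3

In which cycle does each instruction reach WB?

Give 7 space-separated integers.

I0 mul r1 <- r1,r5: IF@1 ID@2 stall=0 (-) EX@3 MEM@4 WB@5
I1 sub r1 <- r3,r5: IF@2 ID@3 stall=0 (-) EX@4 MEM@5 WB@6
I2 mul r3 <- r2,r3: IF@3 ID@4 stall=0 (-) EX@5 MEM@6 WB@7
I3 ld r3 <- r4: IF@4 ID@5 stall=0 (-) EX@6 MEM@7 WB@8
I4 sub r2 <- r3,r5: IF@5 ID@6 stall=2 (RAW on I3.r3 (WB@8)) EX@9 MEM@10 WB@11
I5 ld r4 <- r3: IF@6 ID@9 stall=0 (-) EX@10 MEM@11 WB@12
I6 mul r2 <- r5,r3: IF@9 ID@10 stall=0 (-) EX@11 MEM@12 WB@13

Answer: 5 6 7 8 11 12 13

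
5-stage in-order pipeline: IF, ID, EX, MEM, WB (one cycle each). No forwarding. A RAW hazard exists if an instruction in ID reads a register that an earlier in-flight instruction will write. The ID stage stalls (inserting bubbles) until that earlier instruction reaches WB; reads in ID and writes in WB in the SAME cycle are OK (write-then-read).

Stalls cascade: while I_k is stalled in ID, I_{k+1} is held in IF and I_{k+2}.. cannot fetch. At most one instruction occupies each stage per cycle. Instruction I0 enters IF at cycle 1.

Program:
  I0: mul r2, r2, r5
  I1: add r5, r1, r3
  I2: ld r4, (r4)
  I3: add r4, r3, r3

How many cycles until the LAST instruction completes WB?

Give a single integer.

I0 mul r2 <- r2,r5: IF@1 ID@2 stall=0 (-) EX@3 MEM@4 WB@5
I1 add r5 <- r1,r3: IF@2 ID@3 stall=0 (-) EX@4 MEM@5 WB@6
I2 ld r4 <- r4: IF@3 ID@4 stall=0 (-) EX@5 MEM@6 WB@7
I3 add r4 <- r3,r3: IF@4 ID@5 stall=0 (-) EX@6 MEM@7 WB@8

Answer: 8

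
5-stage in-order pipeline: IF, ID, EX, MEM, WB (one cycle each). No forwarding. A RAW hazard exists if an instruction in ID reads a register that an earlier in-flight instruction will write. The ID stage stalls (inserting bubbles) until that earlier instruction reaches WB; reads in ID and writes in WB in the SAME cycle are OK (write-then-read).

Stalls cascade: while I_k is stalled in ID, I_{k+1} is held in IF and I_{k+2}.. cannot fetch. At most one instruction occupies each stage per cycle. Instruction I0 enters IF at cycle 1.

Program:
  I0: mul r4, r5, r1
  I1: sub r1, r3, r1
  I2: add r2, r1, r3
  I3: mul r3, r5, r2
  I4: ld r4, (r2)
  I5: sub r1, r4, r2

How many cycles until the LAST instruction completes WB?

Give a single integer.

Answer: 16

Derivation:
I0 mul r4 <- r5,r1: IF@1 ID@2 stall=0 (-) EX@3 MEM@4 WB@5
I1 sub r1 <- r3,r1: IF@2 ID@3 stall=0 (-) EX@4 MEM@5 WB@6
I2 add r2 <- r1,r3: IF@3 ID@4 stall=2 (RAW on I1.r1 (WB@6)) EX@7 MEM@8 WB@9
I3 mul r3 <- r5,r2: IF@4 ID@7 stall=2 (RAW on I2.r2 (WB@9)) EX@10 MEM@11 WB@12
I4 ld r4 <- r2: IF@7 ID@10 stall=0 (-) EX@11 MEM@12 WB@13
I5 sub r1 <- r4,r2: IF@10 ID@11 stall=2 (RAW on I4.r4 (WB@13)) EX@14 MEM@15 WB@16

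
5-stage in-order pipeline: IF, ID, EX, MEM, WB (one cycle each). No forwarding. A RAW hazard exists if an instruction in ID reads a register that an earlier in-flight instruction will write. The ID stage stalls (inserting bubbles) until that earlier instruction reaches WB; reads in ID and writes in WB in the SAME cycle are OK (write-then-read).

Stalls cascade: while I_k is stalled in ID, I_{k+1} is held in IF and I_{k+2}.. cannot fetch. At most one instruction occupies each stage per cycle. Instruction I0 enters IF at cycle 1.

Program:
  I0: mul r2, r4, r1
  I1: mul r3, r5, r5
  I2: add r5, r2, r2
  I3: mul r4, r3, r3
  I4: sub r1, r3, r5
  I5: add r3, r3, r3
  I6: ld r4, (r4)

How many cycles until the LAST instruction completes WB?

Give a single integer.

I0 mul r2 <- r4,r1: IF@1 ID@2 stall=0 (-) EX@3 MEM@4 WB@5
I1 mul r3 <- r5,r5: IF@2 ID@3 stall=0 (-) EX@4 MEM@5 WB@6
I2 add r5 <- r2,r2: IF@3 ID@4 stall=1 (RAW on I0.r2 (WB@5)) EX@6 MEM@7 WB@8
I3 mul r4 <- r3,r3: IF@4 ID@6 stall=0 (-) EX@7 MEM@8 WB@9
I4 sub r1 <- r3,r5: IF@6 ID@7 stall=1 (RAW on I2.r5 (WB@8)) EX@9 MEM@10 WB@11
I5 add r3 <- r3,r3: IF@7 ID@9 stall=0 (-) EX@10 MEM@11 WB@12
I6 ld r4 <- r4: IF@9 ID@10 stall=0 (-) EX@11 MEM@12 WB@13

Answer: 13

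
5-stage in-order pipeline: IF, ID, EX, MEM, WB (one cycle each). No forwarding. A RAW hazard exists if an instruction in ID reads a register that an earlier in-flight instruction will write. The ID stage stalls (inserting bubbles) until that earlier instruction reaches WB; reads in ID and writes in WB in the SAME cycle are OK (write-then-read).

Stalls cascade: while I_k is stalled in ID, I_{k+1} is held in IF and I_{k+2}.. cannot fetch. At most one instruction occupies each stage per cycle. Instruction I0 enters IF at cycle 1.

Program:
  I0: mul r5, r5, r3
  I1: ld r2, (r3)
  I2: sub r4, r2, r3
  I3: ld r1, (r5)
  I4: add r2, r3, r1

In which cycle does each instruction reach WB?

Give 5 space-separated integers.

I0 mul r5 <- r5,r3: IF@1 ID@2 stall=0 (-) EX@3 MEM@4 WB@5
I1 ld r2 <- r3: IF@2 ID@3 stall=0 (-) EX@4 MEM@5 WB@6
I2 sub r4 <- r2,r3: IF@3 ID@4 stall=2 (RAW on I1.r2 (WB@6)) EX@7 MEM@8 WB@9
I3 ld r1 <- r5: IF@4 ID@7 stall=0 (-) EX@8 MEM@9 WB@10
I4 add r2 <- r3,r1: IF@7 ID@8 stall=2 (RAW on I3.r1 (WB@10)) EX@11 MEM@12 WB@13

Answer: 5 6 9 10 13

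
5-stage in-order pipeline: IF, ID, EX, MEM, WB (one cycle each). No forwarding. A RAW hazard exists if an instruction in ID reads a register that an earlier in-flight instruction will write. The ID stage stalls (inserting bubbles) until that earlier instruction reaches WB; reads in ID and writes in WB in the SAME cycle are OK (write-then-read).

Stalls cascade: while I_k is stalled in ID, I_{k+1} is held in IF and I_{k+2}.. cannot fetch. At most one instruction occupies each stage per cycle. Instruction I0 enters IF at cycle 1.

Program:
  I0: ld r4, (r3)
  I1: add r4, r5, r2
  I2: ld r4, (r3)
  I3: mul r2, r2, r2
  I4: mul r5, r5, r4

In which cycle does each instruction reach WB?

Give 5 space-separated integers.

I0 ld r4 <- r3: IF@1 ID@2 stall=0 (-) EX@3 MEM@4 WB@5
I1 add r4 <- r5,r2: IF@2 ID@3 stall=0 (-) EX@4 MEM@5 WB@6
I2 ld r4 <- r3: IF@3 ID@4 stall=0 (-) EX@5 MEM@6 WB@7
I3 mul r2 <- r2,r2: IF@4 ID@5 stall=0 (-) EX@6 MEM@7 WB@8
I4 mul r5 <- r5,r4: IF@5 ID@6 stall=1 (RAW on I2.r4 (WB@7)) EX@8 MEM@9 WB@10

Answer: 5 6 7 8 10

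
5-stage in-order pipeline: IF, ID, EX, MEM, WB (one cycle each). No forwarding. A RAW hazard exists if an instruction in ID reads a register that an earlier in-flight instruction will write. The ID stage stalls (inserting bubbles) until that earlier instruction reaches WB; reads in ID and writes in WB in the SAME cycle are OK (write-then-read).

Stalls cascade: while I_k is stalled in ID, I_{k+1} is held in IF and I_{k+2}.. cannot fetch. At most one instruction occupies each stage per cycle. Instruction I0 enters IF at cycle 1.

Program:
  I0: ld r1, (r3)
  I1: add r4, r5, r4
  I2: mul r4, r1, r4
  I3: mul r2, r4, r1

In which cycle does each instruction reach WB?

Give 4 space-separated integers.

Answer: 5 6 9 12

Derivation:
I0 ld r1 <- r3: IF@1 ID@2 stall=0 (-) EX@3 MEM@4 WB@5
I1 add r4 <- r5,r4: IF@2 ID@3 stall=0 (-) EX@4 MEM@5 WB@6
I2 mul r4 <- r1,r4: IF@3 ID@4 stall=2 (RAW on I1.r4 (WB@6)) EX@7 MEM@8 WB@9
I3 mul r2 <- r4,r1: IF@4 ID@7 stall=2 (RAW on I2.r4 (WB@9)) EX@10 MEM@11 WB@12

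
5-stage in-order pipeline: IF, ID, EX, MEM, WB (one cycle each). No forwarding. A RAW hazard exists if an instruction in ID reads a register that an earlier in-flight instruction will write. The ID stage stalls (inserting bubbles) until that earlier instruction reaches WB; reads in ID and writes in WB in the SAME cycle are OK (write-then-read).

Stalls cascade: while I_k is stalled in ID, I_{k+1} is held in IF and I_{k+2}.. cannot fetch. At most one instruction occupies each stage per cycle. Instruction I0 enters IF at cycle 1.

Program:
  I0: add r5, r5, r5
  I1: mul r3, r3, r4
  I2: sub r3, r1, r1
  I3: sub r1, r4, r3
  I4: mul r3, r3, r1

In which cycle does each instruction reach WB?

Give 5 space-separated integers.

I0 add r5 <- r5,r5: IF@1 ID@2 stall=0 (-) EX@3 MEM@4 WB@5
I1 mul r3 <- r3,r4: IF@2 ID@3 stall=0 (-) EX@4 MEM@5 WB@6
I2 sub r3 <- r1,r1: IF@3 ID@4 stall=0 (-) EX@5 MEM@6 WB@7
I3 sub r1 <- r4,r3: IF@4 ID@5 stall=2 (RAW on I2.r3 (WB@7)) EX@8 MEM@9 WB@10
I4 mul r3 <- r3,r1: IF@5 ID@8 stall=2 (RAW on I3.r1 (WB@10)) EX@11 MEM@12 WB@13

Answer: 5 6 7 10 13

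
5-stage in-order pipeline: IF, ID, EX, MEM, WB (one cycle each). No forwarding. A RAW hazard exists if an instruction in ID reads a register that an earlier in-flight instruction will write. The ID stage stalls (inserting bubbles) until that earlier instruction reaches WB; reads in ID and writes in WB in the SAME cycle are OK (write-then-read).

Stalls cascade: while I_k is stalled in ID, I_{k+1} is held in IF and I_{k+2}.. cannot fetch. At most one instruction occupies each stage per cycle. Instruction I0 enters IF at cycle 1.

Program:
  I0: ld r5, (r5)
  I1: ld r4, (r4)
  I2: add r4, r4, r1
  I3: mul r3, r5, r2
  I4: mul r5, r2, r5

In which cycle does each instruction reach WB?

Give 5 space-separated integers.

Answer: 5 6 9 10 11

Derivation:
I0 ld r5 <- r5: IF@1 ID@2 stall=0 (-) EX@3 MEM@4 WB@5
I1 ld r4 <- r4: IF@2 ID@3 stall=0 (-) EX@4 MEM@5 WB@6
I2 add r4 <- r4,r1: IF@3 ID@4 stall=2 (RAW on I1.r4 (WB@6)) EX@7 MEM@8 WB@9
I3 mul r3 <- r5,r2: IF@4 ID@7 stall=0 (-) EX@8 MEM@9 WB@10
I4 mul r5 <- r2,r5: IF@7 ID@8 stall=0 (-) EX@9 MEM@10 WB@11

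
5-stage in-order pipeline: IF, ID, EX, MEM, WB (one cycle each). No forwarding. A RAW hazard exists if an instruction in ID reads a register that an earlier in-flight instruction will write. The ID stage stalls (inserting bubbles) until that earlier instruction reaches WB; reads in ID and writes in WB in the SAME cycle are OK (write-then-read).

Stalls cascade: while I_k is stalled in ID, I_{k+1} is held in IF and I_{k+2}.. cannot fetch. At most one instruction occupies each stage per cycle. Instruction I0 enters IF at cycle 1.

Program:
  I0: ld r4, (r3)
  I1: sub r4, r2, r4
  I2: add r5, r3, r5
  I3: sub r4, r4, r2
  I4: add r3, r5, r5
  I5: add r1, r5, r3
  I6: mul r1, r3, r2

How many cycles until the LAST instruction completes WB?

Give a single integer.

I0 ld r4 <- r3: IF@1 ID@2 stall=0 (-) EX@3 MEM@4 WB@5
I1 sub r4 <- r2,r4: IF@2 ID@3 stall=2 (RAW on I0.r4 (WB@5)) EX@6 MEM@7 WB@8
I2 add r5 <- r3,r5: IF@3 ID@6 stall=0 (-) EX@7 MEM@8 WB@9
I3 sub r4 <- r4,r2: IF@6 ID@7 stall=1 (RAW on I1.r4 (WB@8)) EX@9 MEM@10 WB@11
I4 add r3 <- r5,r5: IF@7 ID@9 stall=0 (-) EX@10 MEM@11 WB@12
I5 add r1 <- r5,r3: IF@9 ID@10 stall=2 (RAW on I4.r3 (WB@12)) EX@13 MEM@14 WB@15
I6 mul r1 <- r3,r2: IF@10 ID@13 stall=0 (-) EX@14 MEM@15 WB@16

Answer: 16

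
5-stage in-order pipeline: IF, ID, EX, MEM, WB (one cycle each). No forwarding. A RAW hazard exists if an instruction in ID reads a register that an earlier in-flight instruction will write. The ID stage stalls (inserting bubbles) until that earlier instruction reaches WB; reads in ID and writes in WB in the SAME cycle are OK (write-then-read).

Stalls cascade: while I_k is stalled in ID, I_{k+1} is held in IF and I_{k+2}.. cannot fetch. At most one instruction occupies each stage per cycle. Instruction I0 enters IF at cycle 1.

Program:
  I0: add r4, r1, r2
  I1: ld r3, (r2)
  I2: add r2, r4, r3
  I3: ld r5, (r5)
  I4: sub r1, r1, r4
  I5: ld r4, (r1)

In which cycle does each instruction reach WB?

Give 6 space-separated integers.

I0 add r4 <- r1,r2: IF@1 ID@2 stall=0 (-) EX@3 MEM@4 WB@5
I1 ld r3 <- r2: IF@2 ID@3 stall=0 (-) EX@4 MEM@5 WB@6
I2 add r2 <- r4,r3: IF@3 ID@4 stall=2 (RAW on I1.r3 (WB@6)) EX@7 MEM@8 WB@9
I3 ld r5 <- r5: IF@4 ID@7 stall=0 (-) EX@8 MEM@9 WB@10
I4 sub r1 <- r1,r4: IF@7 ID@8 stall=0 (-) EX@9 MEM@10 WB@11
I5 ld r4 <- r1: IF@8 ID@9 stall=2 (RAW on I4.r1 (WB@11)) EX@12 MEM@13 WB@14

Answer: 5 6 9 10 11 14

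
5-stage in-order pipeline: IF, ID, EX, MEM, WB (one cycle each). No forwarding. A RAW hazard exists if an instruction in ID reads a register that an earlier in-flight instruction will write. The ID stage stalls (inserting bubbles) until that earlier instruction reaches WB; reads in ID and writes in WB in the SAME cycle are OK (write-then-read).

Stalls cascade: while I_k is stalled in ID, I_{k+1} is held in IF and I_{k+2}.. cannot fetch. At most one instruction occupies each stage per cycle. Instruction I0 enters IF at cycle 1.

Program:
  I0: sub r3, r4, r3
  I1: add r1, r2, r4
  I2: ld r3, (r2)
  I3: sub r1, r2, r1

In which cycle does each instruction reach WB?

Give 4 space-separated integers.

Answer: 5 6 7 9

Derivation:
I0 sub r3 <- r4,r3: IF@1 ID@2 stall=0 (-) EX@3 MEM@4 WB@5
I1 add r1 <- r2,r4: IF@2 ID@3 stall=0 (-) EX@4 MEM@5 WB@6
I2 ld r3 <- r2: IF@3 ID@4 stall=0 (-) EX@5 MEM@6 WB@7
I3 sub r1 <- r2,r1: IF@4 ID@5 stall=1 (RAW on I1.r1 (WB@6)) EX@7 MEM@8 WB@9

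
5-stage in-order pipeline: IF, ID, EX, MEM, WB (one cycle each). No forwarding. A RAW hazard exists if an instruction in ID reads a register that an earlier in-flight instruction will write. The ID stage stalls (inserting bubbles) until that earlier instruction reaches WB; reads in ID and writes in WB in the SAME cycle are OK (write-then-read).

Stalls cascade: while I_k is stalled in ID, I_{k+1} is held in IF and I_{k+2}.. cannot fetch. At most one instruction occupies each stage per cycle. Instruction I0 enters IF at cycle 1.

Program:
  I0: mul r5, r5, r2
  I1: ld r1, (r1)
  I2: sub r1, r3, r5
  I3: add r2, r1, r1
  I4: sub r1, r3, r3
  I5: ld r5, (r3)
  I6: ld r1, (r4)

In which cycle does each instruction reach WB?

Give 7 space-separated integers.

Answer: 5 6 8 11 12 13 14

Derivation:
I0 mul r5 <- r5,r2: IF@1 ID@2 stall=0 (-) EX@3 MEM@4 WB@5
I1 ld r1 <- r1: IF@2 ID@3 stall=0 (-) EX@4 MEM@5 WB@6
I2 sub r1 <- r3,r5: IF@3 ID@4 stall=1 (RAW on I0.r5 (WB@5)) EX@6 MEM@7 WB@8
I3 add r2 <- r1,r1: IF@4 ID@6 stall=2 (RAW on I2.r1 (WB@8)) EX@9 MEM@10 WB@11
I4 sub r1 <- r3,r3: IF@6 ID@9 stall=0 (-) EX@10 MEM@11 WB@12
I5 ld r5 <- r3: IF@9 ID@10 stall=0 (-) EX@11 MEM@12 WB@13
I6 ld r1 <- r4: IF@10 ID@11 stall=0 (-) EX@12 MEM@13 WB@14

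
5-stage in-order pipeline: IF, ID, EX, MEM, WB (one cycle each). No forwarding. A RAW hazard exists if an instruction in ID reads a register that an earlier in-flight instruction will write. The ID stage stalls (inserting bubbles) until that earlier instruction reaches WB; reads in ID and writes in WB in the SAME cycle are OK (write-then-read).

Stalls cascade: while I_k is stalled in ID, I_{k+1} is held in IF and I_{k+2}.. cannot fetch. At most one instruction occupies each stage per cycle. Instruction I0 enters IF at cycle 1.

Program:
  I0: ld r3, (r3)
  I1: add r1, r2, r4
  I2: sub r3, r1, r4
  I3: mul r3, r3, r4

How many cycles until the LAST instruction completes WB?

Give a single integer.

I0 ld r3 <- r3: IF@1 ID@2 stall=0 (-) EX@3 MEM@4 WB@5
I1 add r1 <- r2,r4: IF@2 ID@3 stall=0 (-) EX@4 MEM@5 WB@6
I2 sub r3 <- r1,r4: IF@3 ID@4 stall=2 (RAW on I1.r1 (WB@6)) EX@7 MEM@8 WB@9
I3 mul r3 <- r3,r4: IF@4 ID@7 stall=2 (RAW on I2.r3 (WB@9)) EX@10 MEM@11 WB@12

Answer: 12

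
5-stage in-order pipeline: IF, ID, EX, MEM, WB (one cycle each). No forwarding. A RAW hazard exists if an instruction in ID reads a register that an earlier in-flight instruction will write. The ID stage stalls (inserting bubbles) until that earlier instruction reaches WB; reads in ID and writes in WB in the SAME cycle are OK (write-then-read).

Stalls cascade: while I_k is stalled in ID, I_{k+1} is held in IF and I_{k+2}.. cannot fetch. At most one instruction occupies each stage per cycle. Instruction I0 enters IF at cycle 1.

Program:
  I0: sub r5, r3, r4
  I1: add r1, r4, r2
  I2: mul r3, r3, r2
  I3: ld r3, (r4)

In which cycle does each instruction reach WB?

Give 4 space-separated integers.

I0 sub r5 <- r3,r4: IF@1 ID@2 stall=0 (-) EX@3 MEM@4 WB@5
I1 add r1 <- r4,r2: IF@2 ID@3 stall=0 (-) EX@4 MEM@5 WB@6
I2 mul r3 <- r3,r2: IF@3 ID@4 stall=0 (-) EX@5 MEM@6 WB@7
I3 ld r3 <- r4: IF@4 ID@5 stall=0 (-) EX@6 MEM@7 WB@8

Answer: 5 6 7 8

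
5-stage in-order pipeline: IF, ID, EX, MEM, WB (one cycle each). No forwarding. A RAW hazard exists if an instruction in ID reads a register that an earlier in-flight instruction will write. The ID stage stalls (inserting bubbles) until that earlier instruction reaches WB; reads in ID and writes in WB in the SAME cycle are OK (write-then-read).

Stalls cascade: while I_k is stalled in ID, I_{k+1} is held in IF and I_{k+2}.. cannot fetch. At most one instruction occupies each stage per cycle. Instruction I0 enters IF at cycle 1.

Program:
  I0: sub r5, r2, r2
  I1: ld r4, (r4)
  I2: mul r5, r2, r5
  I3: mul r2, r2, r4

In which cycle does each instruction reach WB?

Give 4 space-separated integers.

I0 sub r5 <- r2,r2: IF@1 ID@2 stall=0 (-) EX@3 MEM@4 WB@5
I1 ld r4 <- r4: IF@2 ID@3 stall=0 (-) EX@4 MEM@5 WB@6
I2 mul r5 <- r2,r5: IF@3 ID@4 stall=1 (RAW on I0.r5 (WB@5)) EX@6 MEM@7 WB@8
I3 mul r2 <- r2,r4: IF@4 ID@6 stall=0 (-) EX@7 MEM@8 WB@9

Answer: 5 6 8 9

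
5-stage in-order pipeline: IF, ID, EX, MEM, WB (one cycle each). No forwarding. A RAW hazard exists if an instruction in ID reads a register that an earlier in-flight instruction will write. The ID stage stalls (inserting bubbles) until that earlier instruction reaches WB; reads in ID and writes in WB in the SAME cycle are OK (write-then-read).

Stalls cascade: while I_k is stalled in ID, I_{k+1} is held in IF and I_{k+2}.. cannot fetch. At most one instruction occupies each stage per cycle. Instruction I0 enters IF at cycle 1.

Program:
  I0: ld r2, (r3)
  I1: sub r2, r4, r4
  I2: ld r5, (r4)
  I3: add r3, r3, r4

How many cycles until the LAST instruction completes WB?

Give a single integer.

I0 ld r2 <- r3: IF@1 ID@2 stall=0 (-) EX@3 MEM@4 WB@5
I1 sub r2 <- r4,r4: IF@2 ID@3 stall=0 (-) EX@4 MEM@5 WB@6
I2 ld r5 <- r4: IF@3 ID@4 stall=0 (-) EX@5 MEM@6 WB@7
I3 add r3 <- r3,r4: IF@4 ID@5 stall=0 (-) EX@6 MEM@7 WB@8

Answer: 8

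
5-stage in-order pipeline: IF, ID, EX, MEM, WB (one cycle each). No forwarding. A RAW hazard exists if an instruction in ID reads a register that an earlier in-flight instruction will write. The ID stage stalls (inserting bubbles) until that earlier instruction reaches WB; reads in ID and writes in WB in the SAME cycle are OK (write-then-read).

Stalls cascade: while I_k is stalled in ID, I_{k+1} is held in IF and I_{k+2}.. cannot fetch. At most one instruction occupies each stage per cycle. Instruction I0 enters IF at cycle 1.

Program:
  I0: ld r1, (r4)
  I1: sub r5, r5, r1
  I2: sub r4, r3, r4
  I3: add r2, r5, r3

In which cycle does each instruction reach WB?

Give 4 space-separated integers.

I0 ld r1 <- r4: IF@1 ID@2 stall=0 (-) EX@3 MEM@4 WB@5
I1 sub r5 <- r5,r1: IF@2 ID@3 stall=2 (RAW on I0.r1 (WB@5)) EX@6 MEM@7 WB@8
I2 sub r4 <- r3,r4: IF@3 ID@6 stall=0 (-) EX@7 MEM@8 WB@9
I3 add r2 <- r5,r3: IF@6 ID@7 stall=1 (RAW on I1.r5 (WB@8)) EX@9 MEM@10 WB@11

Answer: 5 8 9 11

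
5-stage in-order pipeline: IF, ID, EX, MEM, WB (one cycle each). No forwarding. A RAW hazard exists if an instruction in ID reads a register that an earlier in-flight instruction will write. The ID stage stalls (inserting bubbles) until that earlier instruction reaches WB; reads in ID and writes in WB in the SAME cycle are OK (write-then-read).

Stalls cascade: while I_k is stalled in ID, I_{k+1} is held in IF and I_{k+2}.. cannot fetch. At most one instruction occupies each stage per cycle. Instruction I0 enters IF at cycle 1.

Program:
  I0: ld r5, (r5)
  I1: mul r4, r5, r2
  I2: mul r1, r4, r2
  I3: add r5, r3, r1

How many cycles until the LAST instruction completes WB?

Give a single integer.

I0 ld r5 <- r5: IF@1 ID@2 stall=0 (-) EX@3 MEM@4 WB@5
I1 mul r4 <- r5,r2: IF@2 ID@3 stall=2 (RAW on I0.r5 (WB@5)) EX@6 MEM@7 WB@8
I2 mul r1 <- r4,r2: IF@3 ID@6 stall=2 (RAW on I1.r4 (WB@8)) EX@9 MEM@10 WB@11
I3 add r5 <- r3,r1: IF@6 ID@9 stall=2 (RAW on I2.r1 (WB@11)) EX@12 MEM@13 WB@14

Answer: 14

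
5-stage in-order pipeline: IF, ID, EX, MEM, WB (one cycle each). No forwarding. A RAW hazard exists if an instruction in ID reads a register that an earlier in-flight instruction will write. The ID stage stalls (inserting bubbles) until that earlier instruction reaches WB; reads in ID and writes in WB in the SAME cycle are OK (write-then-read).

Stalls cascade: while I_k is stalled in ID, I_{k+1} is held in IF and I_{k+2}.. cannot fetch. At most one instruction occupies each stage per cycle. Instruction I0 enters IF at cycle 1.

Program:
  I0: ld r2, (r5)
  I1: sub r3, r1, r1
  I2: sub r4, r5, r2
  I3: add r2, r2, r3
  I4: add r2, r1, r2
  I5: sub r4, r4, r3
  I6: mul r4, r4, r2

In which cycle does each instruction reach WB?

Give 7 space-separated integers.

I0 ld r2 <- r5: IF@1 ID@2 stall=0 (-) EX@3 MEM@4 WB@5
I1 sub r3 <- r1,r1: IF@2 ID@3 stall=0 (-) EX@4 MEM@5 WB@6
I2 sub r4 <- r5,r2: IF@3 ID@4 stall=1 (RAW on I0.r2 (WB@5)) EX@6 MEM@7 WB@8
I3 add r2 <- r2,r3: IF@4 ID@6 stall=0 (-) EX@7 MEM@8 WB@9
I4 add r2 <- r1,r2: IF@6 ID@7 stall=2 (RAW on I3.r2 (WB@9)) EX@10 MEM@11 WB@12
I5 sub r4 <- r4,r3: IF@7 ID@10 stall=0 (-) EX@11 MEM@12 WB@13
I6 mul r4 <- r4,r2: IF@10 ID@11 stall=2 (RAW on I5.r4 (WB@13)) EX@14 MEM@15 WB@16

Answer: 5 6 8 9 12 13 16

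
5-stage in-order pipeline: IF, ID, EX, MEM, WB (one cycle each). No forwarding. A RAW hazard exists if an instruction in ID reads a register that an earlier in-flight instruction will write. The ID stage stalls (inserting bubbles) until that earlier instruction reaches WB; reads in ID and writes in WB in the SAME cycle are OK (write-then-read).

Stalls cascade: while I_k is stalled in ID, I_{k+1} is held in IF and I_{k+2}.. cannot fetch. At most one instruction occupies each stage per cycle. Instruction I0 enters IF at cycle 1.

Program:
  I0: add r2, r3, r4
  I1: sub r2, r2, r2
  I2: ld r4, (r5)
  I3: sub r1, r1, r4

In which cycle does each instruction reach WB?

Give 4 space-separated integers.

I0 add r2 <- r3,r4: IF@1 ID@2 stall=0 (-) EX@3 MEM@4 WB@5
I1 sub r2 <- r2,r2: IF@2 ID@3 stall=2 (RAW on I0.r2 (WB@5)) EX@6 MEM@7 WB@8
I2 ld r4 <- r5: IF@3 ID@6 stall=0 (-) EX@7 MEM@8 WB@9
I3 sub r1 <- r1,r4: IF@6 ID@7 stall=2 (RAW on I2.r4 (WB@9)) EX@10 MEM@11 WB@12

Answer: 5 8 9 12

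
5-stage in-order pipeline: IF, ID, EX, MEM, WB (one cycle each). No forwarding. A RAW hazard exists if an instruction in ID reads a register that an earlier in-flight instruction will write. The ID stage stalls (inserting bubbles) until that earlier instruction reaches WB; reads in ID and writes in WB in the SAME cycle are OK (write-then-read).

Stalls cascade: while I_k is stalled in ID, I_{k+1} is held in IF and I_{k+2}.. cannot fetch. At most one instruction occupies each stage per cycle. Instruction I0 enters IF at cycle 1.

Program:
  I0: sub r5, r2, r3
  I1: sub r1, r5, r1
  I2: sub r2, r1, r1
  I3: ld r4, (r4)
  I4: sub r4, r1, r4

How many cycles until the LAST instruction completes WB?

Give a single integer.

Answer: 15

Derivation:
I0 sub r5 <- r2,r3: IF@1 ID@2 stall=0 (-) EX@3 MEM@4 WB@5
I1 sub r1 <- r5,r1: IF@2 ID@3 stall=2 (RAW on I0.r5 (WB@5)) EX@6 MEM@7 WB@8
I2 sub r2 <- r1,r1: IF@3 ID@6 stall=2 (RAW on I1.r1 (WB@8)) EX@9 MEM@10 WB@11
I3 ld r4 <- r4: IF@6 ID@9 stall=0 (-) EX@10 MEM@11 WB@12
I4 sub r4 <- r1,r4: IF@9 ID@10 stall=2 (RAW on I3.r4 (WB@12)) EX@13 MEM@14 WB@15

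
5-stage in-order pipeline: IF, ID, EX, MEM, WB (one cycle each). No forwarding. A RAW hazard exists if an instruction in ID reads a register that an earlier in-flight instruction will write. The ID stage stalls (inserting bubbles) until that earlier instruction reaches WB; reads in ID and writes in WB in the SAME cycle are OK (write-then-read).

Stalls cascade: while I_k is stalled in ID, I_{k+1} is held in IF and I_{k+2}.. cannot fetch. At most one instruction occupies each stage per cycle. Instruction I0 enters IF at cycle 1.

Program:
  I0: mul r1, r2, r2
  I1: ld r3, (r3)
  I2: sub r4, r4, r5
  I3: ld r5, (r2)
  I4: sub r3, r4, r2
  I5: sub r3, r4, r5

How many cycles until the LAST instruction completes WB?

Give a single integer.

Answer: 11

Derivation:
I0 mul r1 <- r2,r2: IF@1 ID@2 stall=0 (-) EX@3 MEM@4 WB@5
I1 ld r3 <- r3: IF@2 ID@3 stall=0 (-) EX@4 MEM@5 WB@6
I2 sub r4 <- r4,r5: IF@3 ID@4 stall=0 (-) EX@5 MEM@6 WB@7
I3 ld r5 <- r2: IF@4 ID@5 stall=0 (-) EX@6 MEM@7 WB@8
I4 sub r3 <- r4,r2: IF@5 ID@6 stall=1 (RAW on I2.r4 (WB@7)) EX@8 MEM@9 WB@10
I5 sub r3 <- r4,r5: IF@6 ID@8 stall=0 (-) EX@9 MEM@10 WB@11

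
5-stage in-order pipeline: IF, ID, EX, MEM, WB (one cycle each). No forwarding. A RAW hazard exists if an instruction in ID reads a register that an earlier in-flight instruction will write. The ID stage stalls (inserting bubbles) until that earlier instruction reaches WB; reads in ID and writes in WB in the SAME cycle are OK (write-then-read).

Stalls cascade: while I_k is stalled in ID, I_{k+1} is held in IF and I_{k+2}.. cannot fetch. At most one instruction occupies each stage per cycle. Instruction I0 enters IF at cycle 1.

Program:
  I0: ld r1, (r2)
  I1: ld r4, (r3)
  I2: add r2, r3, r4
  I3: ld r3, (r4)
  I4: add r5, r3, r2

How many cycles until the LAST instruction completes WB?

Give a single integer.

I0 ld r1 <- r2: IF@1 ID@2 stall=0 (-) EX@3 MEM@4 WB@5
I1 ld r4 <- r3: IF@2 ID@3 stall=0 (-) EX@4 MEM@5 WB@6
I2 add r2 <- r3,r4: IF@3 ID@4 stall=2 (RAW on I1.r4 (WB@6)) EX@7 MEM@8 WB@9
I3 ld r3 <- r4: IF@4 ID@7 stall=0 (-) EX@8 MEM@9 WB@10
I4 add r5 <- r3,r2: IF@7 ID@8 stall=2 (RAW on I3.r3 (WB@10)) EX@11 MEM@12 WB@13

Answer: 13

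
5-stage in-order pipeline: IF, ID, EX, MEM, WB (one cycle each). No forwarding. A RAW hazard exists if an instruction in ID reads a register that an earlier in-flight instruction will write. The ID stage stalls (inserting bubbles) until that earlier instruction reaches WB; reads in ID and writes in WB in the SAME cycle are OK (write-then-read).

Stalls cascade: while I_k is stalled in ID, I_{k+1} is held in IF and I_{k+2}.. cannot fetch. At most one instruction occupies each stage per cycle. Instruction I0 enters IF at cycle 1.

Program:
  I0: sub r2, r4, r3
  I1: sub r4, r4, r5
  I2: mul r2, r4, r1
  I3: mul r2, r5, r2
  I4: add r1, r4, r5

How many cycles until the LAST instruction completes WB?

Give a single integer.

I0 sub r2 <- r4,r3: IF@1 ID@2 stall=0 (-) EX@3 MEM@4 WB@5
I1 sub r4 <- r4,r5: IF@2 ID@3 stall=0 (-) EX@4 MEM@5 WB@6
I2 mul r2 <- r4,r1: IF@3 ID@4 stall=2 (RAW on I1.r4 (WB@6)) EX@7 MEM@8 WB@9
I3 mul r2 <- r5,r2: IF@4 ID@7 stall=2 (RAW on I2.r2 (WB@9)) EX@10 MEM@11 WB@12
I4 add r1 <- r4,r5: IF@7 ID@10 stall=0 (-) EX@11 MEM@12 WB@13

Answer: 13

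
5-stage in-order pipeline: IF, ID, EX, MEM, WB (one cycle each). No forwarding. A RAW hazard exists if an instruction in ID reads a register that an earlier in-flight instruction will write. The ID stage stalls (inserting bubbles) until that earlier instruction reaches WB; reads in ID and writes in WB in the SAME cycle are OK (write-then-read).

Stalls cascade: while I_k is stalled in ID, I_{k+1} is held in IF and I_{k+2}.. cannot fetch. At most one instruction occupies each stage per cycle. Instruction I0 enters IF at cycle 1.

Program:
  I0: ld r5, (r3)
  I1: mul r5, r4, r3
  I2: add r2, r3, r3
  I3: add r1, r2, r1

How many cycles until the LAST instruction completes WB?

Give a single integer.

Answer: 10

Derivation:
I0 ld r5 <- r3: IF@1 ID@2 stall=0 (-) EX@3 MEM@4 WB@5
I1 mul r5 <- r4,r3: IF@2 ID@3 stall=0 (-) EX@4 MEM@5 WB@6
I2 add r2 <- r3,r3: IF@3 ID@4 stall=0 (-) EX@5 MEM@6 WB@7
I3 add r1 <- r2,r1: IF@4 ID@5 stall=2 (RAW on I2.r2 (WB@7)) EX@8 MEM@9 WB@10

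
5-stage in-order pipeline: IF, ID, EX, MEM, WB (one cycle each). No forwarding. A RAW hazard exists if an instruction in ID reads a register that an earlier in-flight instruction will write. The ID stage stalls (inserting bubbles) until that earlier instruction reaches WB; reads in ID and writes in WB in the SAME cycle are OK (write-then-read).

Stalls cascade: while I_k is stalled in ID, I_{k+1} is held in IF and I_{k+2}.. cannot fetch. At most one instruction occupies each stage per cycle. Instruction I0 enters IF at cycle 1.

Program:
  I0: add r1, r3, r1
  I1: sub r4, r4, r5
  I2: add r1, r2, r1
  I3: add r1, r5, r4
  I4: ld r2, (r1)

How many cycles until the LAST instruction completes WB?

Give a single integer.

I0 add r1 <- r3,r1: IF@1 ID@2 stall=0 (-) EX@3 MEM@4 WB@5
I1 sub r4 <- r4,r5: IF@2 ID@3 stall=0 (-) EX@4 MEM@5 WB@6
I2 add r1 <- r2,r1: IF@3 ID@4 stall=1 (RAW on I0.r1 (WB@5)) EX@6 MEM@7 WB@8
I3 add r1 <- r5,r4: IF@4 ID@6 stall=0 (-) EX@7 MEM@8 WB@9
I4 ld r2 <- r1: IF@6 ID@7 stall=2 (RAW on I3.r1 (WB@9)) EX@10 MEM@11 WB@12

Answer: 12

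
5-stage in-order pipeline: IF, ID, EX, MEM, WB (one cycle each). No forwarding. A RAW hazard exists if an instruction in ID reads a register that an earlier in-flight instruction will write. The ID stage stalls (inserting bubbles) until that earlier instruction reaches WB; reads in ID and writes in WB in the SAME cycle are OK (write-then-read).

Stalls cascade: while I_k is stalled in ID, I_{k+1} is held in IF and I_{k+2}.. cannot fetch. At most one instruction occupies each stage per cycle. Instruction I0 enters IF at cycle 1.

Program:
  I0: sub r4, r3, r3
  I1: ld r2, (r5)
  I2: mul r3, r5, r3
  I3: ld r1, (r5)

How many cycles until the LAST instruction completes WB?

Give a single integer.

I0 sub r4 <- r3,r3: IF@1 ID@2 stall=0 (-) EX@3 MEM@4 WB@5
I1 ld r2 <- r5: IF@2 ID@3 stall=0 (-) EX@4 MEM@5 WB@6
I2 mul r3 <- r5,r3: IF@3 ID@4 stall=0 (-) EX@5 MEM@6 WB@7
I3 ld r1 <- r5: IF@4 ID@5 stall=0 (-) EX@6 MEM@7 WB@8

Answer: 8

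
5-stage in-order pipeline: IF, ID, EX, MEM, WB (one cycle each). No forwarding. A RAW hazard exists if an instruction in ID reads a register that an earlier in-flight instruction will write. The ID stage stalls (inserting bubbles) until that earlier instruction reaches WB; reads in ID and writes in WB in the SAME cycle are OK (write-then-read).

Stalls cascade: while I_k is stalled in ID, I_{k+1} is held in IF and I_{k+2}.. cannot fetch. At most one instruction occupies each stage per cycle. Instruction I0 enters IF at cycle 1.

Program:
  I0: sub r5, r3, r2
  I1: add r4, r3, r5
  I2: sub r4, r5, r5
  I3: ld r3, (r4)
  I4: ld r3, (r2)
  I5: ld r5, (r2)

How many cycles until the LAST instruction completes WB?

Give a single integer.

I0 sub r5 <- r3,r2: IF@1 ID@2 stall=0 (-) EX@3 MEM@4 WB@5
I1 add r4 <- r3,r5: IF@2 ID@3 stall=2 (RAW on I0.r5 (WB@5)) EX@6 MEM@7 WB@8
I2 sub r4 <- r5,r5: IF@3 ID@6 stall=0 (-) EX@7 MEM@8 WB@9
I3 ld r3 <- r4: IF@6 ID@7 stall=2 (RAW on I2.r4 (WB@9)) EX@10 MEM@11 WB@12
I4 ld r3 <- r2: IF@7 ID@10 stall=0 (-) EX@11 MEM@12 WB@13
I5 ld r5 <- r2: IF@10 ID@11 stall=0 (-) EX@12 MEM@13 WB@14

Answer: 14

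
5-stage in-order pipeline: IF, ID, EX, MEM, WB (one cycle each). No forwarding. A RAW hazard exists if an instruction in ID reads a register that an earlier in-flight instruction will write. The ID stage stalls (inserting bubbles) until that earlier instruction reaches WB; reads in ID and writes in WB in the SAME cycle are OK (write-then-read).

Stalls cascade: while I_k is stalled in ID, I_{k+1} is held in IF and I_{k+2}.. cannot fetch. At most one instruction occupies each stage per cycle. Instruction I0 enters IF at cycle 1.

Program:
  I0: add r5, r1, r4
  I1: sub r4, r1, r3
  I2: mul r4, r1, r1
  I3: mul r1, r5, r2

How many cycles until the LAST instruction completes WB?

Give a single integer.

I0 add r5 <- r1,r4: IF@1 ID@2 stall=0 (-) EX@3 MEM@4 WB@5
I1 sub r4 <- r1,r3: IF@2 ID@3 stall=0 (-) EX@4 MEM@5 WB@6
I2 mul r4 <- r1,r1: IF@3 ID@4 stall=0 (-) EX@5 MEM@6 WB@7
I3 mul r1 <- r5,r2: IF@4 ID@5 stall=0 (-) EX@6 MEM@7 WB@8

Answer: 8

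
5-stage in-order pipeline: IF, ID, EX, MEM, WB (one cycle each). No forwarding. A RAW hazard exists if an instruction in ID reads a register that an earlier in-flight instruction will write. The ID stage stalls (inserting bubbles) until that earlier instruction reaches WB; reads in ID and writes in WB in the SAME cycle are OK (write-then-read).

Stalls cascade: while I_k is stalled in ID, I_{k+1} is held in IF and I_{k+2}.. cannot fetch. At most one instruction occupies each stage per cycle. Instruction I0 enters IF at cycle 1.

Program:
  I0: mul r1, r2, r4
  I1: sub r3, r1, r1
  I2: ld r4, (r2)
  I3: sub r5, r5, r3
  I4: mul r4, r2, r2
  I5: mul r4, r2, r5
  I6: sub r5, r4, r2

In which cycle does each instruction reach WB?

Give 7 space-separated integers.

I0 mul r1 <- r2,r4: IF@1 ID@2 stall=0 (-) EX@3 MEM@4 WB@5
I1 sub r3 <- r1,r1: IF@2 ID@3 stall=2 (RAW on I0.r1 (WB@5)) EX@6 MEM@7 WB@8
I2 ld r4 <- r2: IF@3 ID@6 stall=0 (-) EX@7 MEM@8 WB@9
I3 sub r5 <- r5,r3: IF@6 ID@7 stall=1 (RAW on I1.r3 (WB@8)) EX@9 MEM@10 WB@11
I4 mul r4 <- r2,r2: IF@7 ID@9 stall=0 (-) EX@10 MEM@11 WB@12
I5 mul r4 <- r2,r5: IF@9 ID@10 stall=1 (RAW on I3.r5 (WB@11)) EX@12 MEM@13 WB@14
I6 sub r5 <- r4,r2: IF@10 ID@12 stall=2 (RAW on I5.r4 (WB@14)) EX@15 MEM@16 WB@17

Answer: 5 8 9 11 12 14 17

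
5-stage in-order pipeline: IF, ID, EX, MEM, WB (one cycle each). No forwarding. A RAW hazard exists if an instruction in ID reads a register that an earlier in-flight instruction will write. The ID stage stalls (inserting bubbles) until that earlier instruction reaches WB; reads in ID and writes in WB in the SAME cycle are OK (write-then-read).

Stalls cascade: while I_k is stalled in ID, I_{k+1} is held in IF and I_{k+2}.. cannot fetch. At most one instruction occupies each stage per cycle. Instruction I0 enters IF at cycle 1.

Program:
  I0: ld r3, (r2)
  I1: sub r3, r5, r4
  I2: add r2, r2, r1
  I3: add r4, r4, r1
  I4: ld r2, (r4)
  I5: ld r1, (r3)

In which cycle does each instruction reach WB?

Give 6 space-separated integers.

Answer: 5 6 7 8 11 12

Derivation:
I0 ld r3 <- r2: IF@1 ID@2 stall=0 (-) EX@3 MEM@4 WB@5
I1 sub r3 <- r5,r4: IF@2 ID@3 stall=0 (-) EX@4 MEM@5 WB@6
I2 add r2 <- r2,r1: IF@3 ID@4 stall=0 (-) EX@5 MEM@6 WB@7
I3 add r4 <- r4,r1: IF@4 ID@5 stall=0 (-) EX@6 MEM@7 WB@8
I4 ld r2 <- r4: IF@5 ID@6 stall=2 (RAW on I3.r4 (WB@8)) EX@9 MEM@10 WB@11
I5 ld r1 <- r3: IF@6 ID@9 stall=0 (-) EX@10 MEM@11 WB@12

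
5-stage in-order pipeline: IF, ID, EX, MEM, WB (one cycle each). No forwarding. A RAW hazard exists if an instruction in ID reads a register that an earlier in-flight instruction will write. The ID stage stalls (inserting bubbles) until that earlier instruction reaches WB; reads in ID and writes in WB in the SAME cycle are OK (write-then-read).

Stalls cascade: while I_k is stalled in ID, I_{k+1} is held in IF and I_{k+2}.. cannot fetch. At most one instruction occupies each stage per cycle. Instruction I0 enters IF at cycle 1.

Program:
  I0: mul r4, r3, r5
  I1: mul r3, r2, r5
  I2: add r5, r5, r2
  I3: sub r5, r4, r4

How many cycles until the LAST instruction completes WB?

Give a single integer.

Answer: 8

Derivation:
I0 mul r4 <- r3,r5: IF@1 ID@2 stall=0 (-) EX@3 MEM@4 WB@5
I1 mul r3 <- r2,r5: IF@2 ID@3 stall=0 (-) EX@4 MEM@5 WB@6
I2 add r5 <- r5,r2: IF@3 ID@4 stall=0 (-) EX@5 MEM@6 WB@7
I3 sub r5 <- r4,r4: IF@4 ID@5 stall=0 (-) EX@6 MEM@7 WB@8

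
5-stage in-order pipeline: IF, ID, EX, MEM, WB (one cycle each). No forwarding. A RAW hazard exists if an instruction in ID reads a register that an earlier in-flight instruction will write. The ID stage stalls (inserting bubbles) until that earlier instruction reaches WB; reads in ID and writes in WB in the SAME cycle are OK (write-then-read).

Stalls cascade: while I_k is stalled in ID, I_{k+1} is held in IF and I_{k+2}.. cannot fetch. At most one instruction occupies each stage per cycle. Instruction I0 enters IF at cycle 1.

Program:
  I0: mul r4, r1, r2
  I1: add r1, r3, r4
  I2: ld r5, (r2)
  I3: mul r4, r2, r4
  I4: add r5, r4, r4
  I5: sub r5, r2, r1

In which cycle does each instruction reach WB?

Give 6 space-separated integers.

Answer: 5 8 9 10 13 14

Derivation:
I0 mul r4 <- r1,r2: IF@1 ID@2 stall=0 (-) EX@3 MEM@4 WB@5
I1 add r1 <- r3,r4: IF@2 ID@3 stall=2 (RAW on I0.r4 (WB@5)) EX@6 MEM@7 WB@8
I2 ld r5 <- r2: IF@3 ID@6 stall=0 (-) EX@7 MEM@8 WB@9
I3 mul r4 <- r2,r4: IF@6 ID@7 stall=0 (-) EX@8 MEM@9 WB@10
I4 add r5 <- r4,r4: IF@7 ID@8 stall=2 (RAW on I3.r4 (WB@10)) EX@11 MEM@12 WB@13
I5 sub r5 <- r2,r1: IF@8 ID@11 stall=0 (-) EX@12 MEM@13 WB@14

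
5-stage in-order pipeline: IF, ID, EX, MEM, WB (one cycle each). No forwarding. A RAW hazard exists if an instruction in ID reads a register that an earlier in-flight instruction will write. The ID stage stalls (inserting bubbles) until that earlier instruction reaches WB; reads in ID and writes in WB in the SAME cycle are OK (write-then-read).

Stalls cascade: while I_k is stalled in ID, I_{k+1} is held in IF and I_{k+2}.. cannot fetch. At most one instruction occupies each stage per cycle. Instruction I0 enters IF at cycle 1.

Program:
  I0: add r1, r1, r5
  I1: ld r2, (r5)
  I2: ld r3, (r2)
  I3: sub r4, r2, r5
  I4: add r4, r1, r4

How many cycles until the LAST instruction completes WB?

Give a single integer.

Answer: 13

Derivation:
I0 add r1 <- r1,r5: IF@1 ID@2 stall=0 (-) EX@3 MEM@4 WB@5
I1 ld r2 <- r5: IF@2 ID@3 stall=0 (-) EX@4 MEM@5 WB@6
I2 ld r3 <- r2: IF@3 ID@4 stall=2 (RAW on I1.r2 (WB@6)) EX@7 MEM@8 WB@9
I3 sub r4 <- r2,r5: IF@4 ID@7 stall=0 (-) EX@8 MEM@9 WB@10
I4 add r4 <- r1,r4: IF@7 ID@8 stall=2 (RAW on I3.r4 (WB@10)) EX@11 MEM@12 WB@13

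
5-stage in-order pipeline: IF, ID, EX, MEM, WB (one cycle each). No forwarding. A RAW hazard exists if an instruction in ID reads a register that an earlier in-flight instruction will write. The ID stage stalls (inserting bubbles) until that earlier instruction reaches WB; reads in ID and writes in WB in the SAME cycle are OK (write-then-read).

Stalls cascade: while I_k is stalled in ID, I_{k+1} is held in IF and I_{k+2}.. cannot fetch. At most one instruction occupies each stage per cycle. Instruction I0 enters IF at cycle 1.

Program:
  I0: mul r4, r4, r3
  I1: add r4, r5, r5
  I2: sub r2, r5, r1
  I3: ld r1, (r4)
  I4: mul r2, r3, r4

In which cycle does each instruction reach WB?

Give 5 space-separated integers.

I0 mul r4 <- r4,r3: IF@1 ID@2 stall=0 (-) EX@3 MEM@4 WB@5
I1 add r4 <- r5,r5: IF@2 ID@3 stall=0 (-) EX@4 MEM@5 WB@6
I2 sub r2 <- r5,r1: IF@3 ID@4 stall=0 (-) EX@5 MEM@6 WB@7
I3 ld r1 <- r4: IF@4 ID@5 stall=1 (RAW on I1.r4 (WB@6)) EX@7 MEM@8 WB@9
I4 mul r2 <- r3,r4: IF@5 ID@7 stall=0 (-) EX@8 MEM@9 WB@10

Answer: 5 6 7 9 10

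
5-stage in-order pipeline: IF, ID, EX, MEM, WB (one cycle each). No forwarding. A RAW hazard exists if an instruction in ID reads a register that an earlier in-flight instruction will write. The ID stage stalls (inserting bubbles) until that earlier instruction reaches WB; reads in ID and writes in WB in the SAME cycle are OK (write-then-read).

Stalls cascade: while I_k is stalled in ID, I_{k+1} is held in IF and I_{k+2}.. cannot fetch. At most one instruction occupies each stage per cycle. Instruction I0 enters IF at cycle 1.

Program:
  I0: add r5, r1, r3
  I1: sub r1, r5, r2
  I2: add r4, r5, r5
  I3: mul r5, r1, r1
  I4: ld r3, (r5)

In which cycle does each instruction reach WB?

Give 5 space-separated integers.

Answer: 5 8 9 11 14

Derivation:
I0 add r5 <- r1,r3: IF@1 ID@2 stall=0 (-) EX@3 MEM@4 WB@5
I1 sub r1 <- r5,r2: IF@2 ID@3 stall=2 (RAW on I0.r5 (WB@5)) EX@6 MEM@7 WB@8
I2 add r4 <- r5,r5: IF@3 ID@6 stall=0 (-) EX@7 MEM@8 WB@9
I3 mul r5 <- r1,r1: IF@6 ID@7 stall=1 (RAW on I1.r1 (WB@8)) EX@9 MEM@10 WB@11
I4 ld r3 <- r5: IF@7 ID@9 stall=2 (RAW on I3.r5 (WB@11)) EX@12 MEM@13 WB@14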